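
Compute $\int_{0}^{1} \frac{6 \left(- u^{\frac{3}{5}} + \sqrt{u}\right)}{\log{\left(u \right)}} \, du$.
$- \log{\left(\frac{16777216}{11390625} \right)}$

Replace the exponent $\frac{3}{5}$ by a parameter $a$: let $I(a) = \int_{0}^{1} \frac{6 \left(\sqrt{u} - u^{a}\right)}{\log{\left(u \right)}} \, du$.

Since $\dfrac{\partial}{\partial a}\,u^{a} = u^{a} \ln u$, the $\ln u$ in the denominator cancels and
$$\frac{dI}{da} = \int_{0}^{1} -6 u^{a} \, du = -6 \left[\frac{u^{a+1}}{a+1}\right]_0^1 = - \frac{6}{a + 1}.$$

Integrating with respect to $a$ gives $I(a) = - \log{\left(\frac{64 \left(a + 1\right)^{6}}{729} \right)} + C$.

At $a = \frac{1}{2}$ the integrand is identically $0$, so $I(\frac{1}{2}) = 0$. The closed form gives $0$, hence $C = 0$.

Setting $a = \frac{3}{5}$:
$$I = - \log{\left(\frac{16777216}{11390625} \right)}.$$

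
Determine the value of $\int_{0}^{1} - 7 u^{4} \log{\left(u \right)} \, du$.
$\frac{7}{25}$

Begin with the known integral
$$J(a) = \int_{0}^{1} - 7 u^{a} \, du = - \frac{7}{a + 1}.$$

Differentiating under the integral sign brings down a factor of $\ln u$:
$$\frac{dJ}{da} = \int_{0}^{1} - 7 u^{a} \log{\left(u \right)} \, du = \frac{7}{\left(a + 1\right)^{2}}.$$

The integral on the left is $I$, so $I = \frac{7}{\left(a + 1\right)^{2}}$.

Setting $a = 4$:
$$I = \frac{7}{25}.$$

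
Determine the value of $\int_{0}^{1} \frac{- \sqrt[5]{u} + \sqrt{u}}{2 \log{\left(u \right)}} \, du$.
$- \log{\left(2 \right)} + \frac{\log{\left(5 \right)}}{2}$

Introduce a parameter $a$ in the exponent: let $I(a) = \int_{0}^{1} \frac{- \sqrt[5]{u} + u^{a}}{2 \log{\left(u \right)}} \, du$.

Since $\dfrac{\partial}{\partial a}\,u^{a} = u^{a} \ln u$, the $\ln u$ in the denominator cancels and
$$\frac{dI}{da} = \int_{0}^{1} \frac{1}{2} u^{a} \, du = \frac{1}{2} \left[\frac{u^{a+1}}{a+1}\right]_0^1 = \frac{1}{2 \left(a + 1\right)}.$$

Integrating with respect to $a$ gives $I(a) = \log{\left(\frac{\sqrt{30} \sqrt{a + 1}}{6} \right)} + C$.

At $a = \frac{1}{5}$ the integrand is identically $0$, so $I(\frac{1}{5}) = 0$. The closed form gives $0$, hence $C = 0$.

Setting $a = \frac{1}{2}$:
$$I = - \log{\left(2 \right)} + \frac{\log{\left(5 \right)}}{2}.$$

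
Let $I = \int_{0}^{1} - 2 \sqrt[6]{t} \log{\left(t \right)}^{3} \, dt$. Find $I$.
$\frac{15552}{2401}$

Consider the simpler parametrised integral
$$J(a) = \int_{0}^{1} - 2 t^{a} \, dt = - \frac{2}{a + 1}.$$

Differentiating under the integral sign brings down a factor of $\ln t$:
$$\frac{dJ}{da} = \int_{0}^{1} - 2 t^{a} \log{\left(t \right)} \, dt = \frac{2}{\left(a + 1\right)^{2}}.$$

Repeating $3$ times in total — each differentiation brings down another $\ln t$ — gives
$$\frac{d^{3}J}{da^{3}} = \int_{0}^{1} - 2 t^{a} \log{\left(t \right)}^{3} \, dt = \frac{12}{\left(a + 1\right)^{4}},$$
and the integrand here is exactly the target integrand, so $I = \frac{12}{\left(a + 1\right)^{4}}$.

Setting $a = \frac{1}{6}$:
$$I = \frac{15552}{2401}.$$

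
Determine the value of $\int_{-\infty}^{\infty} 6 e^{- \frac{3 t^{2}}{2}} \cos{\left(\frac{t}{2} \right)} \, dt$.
$\frac{2 \sqrt{6} \sqrt{\pi}}{e^{\frac{1}{24}}}$

Define $I(b) = \int_{-\infty}^{\infty} 6 e^{- \frac{3 t^{2}}{2}} \cos{\left(b t \right)} \, dt$.

Differentiating under the integral sign,
$$I'(b) = \int_{-\infty}^{\infty} - 6 t e^{- \frac{3 t^{2}}{2}} \sin{\left(b t \right)} \, dt.$$

Integrate $\int_{-\infty}^{\infty} t \sin(b t)\, e^{- \frac{3 t^{2}}{2}}\, dt$ by parts with $u = \sin(b t)$ and $dv = t\, e^{- \frac{3 t^{2}}{2}}\, dt$, giving $v = - \frac{e^{- \frac{3 t^{2}}{2}}}{3}$. The boundary term vanishes and
$$\int_{-\infty}^{\infty} t \sin(b t)\, e^{- \frac{3 t^{2}}{2}}\, dt = \frac{b}{3} \int_{-\infty}^{\infty} \cos(b t)\, e^{- \frac{3 t^{2}}{2}}\, dt,$$
so $I'(b) = - \frac{b}{3}\, I(b)$.

This is a separable first-order ODE; solving with the initial condition $I(0) = \int_{-\infty}^{\infty} 6 e^{- \frac{3 t^{2}}{2}}\,dt = 2 \sqrt{6} \sqrt{\pi}$ gives
$$I(b) = 2 \sqrt{6} \sqrt{\pi} e^{- \frac{b^{2}}{6}}.$$

Setting $b = \frac{1}{2}$:
$$I = \frac{2 \sqrt{6} \sqrt{\pi}}{e^{\frac{1}{24}}}.$$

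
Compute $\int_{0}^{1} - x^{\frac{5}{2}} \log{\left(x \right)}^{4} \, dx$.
$- \frac{768}{16807}$

Begin with the known integral
$$J(a) = \int_{0}^{1} - x^{a} \, dx = - \frac{1}{a + 1}.$$

Differentiating under the integral sign brings down a factor of $\ln x$:
$$\frac{dJ}{da} = \int_{0}^{1} - x^{a} \log{\left(x \right)} \, dx = \frac{1}{\left(a + 1\right)^{2}}.$$

Repeating $4$ times in total — each differentiation brings down another $\ln x$ — gives
$$\frac{d^{4}J}{da^{4}} = \int_{0}^{1} - x^{a} \log{\left(x \right)}^{4} \, dx = - \frac{24}{\left(a + 1\right)^{5}},$$
and the integrand here is exactly the target integrand, so $I = - \frac{24}{\left(a + 1\right)^{5}}$.

Setting $a = \frac{5}{2}$:
$$I = - \frac{768}{16807}.$$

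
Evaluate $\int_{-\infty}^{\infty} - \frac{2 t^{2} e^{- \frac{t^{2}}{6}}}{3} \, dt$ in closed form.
$- 2 \sqrt{6} \sqrt{\pi}$

Start from the elementary integral
$$J(a) = \int_{-\infty}^{\infty} - \frac{2 e^{- a t^{2}}}{3} \, dt = - \frac{2 \sqrt{\pi}}{3 \sqrt{a}}.$$

Differentiating under the integral sign brings down a factor of $(-t^2)$:
$$\frac{dJ}{da} = \int_{-\infty}^{\infty} \frac{2 t^{2} e^{- a t^{2}}}{3} \, dt = \frac{\sqrt{\pi}}{3 a^{\frac{3}{2}}}.$$

The integral on the left is $-I$, so $I = - \frac{\sqrt{\pi}}{3 a^{\frac{3}{2}}}$.

Setting $a = \frac{1}{6}$:
$$I = - 2 \sqrt{6} \sqrt{\pi}.$$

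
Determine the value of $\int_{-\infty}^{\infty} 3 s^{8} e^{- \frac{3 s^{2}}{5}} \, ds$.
$\frac{21875 \sqrt{15} \sqrt{\pi}}{432}$

Begin with the known integral
$$J(a) = \int_{-\infty}^{\infty} 3 e^{- a s^{2}} \, ds = \frac{3 \sqrt{\pi}}{\sqrt{a}}.$$

Differentiating under the integral sign brings down a factor of $(-s^2)$:
$$\frac{dJ}{da} = \int_{-\infty}^{\infty} - 3 s^{2} e^{- a s^{2}} \, ds = - \frac{3 \sqrt{\pi}}{2 a^{\frac{3}{2}}}.$$

Repeating $4$ times in total — each differentiation brings down another $(-s^2)$ — gives
$$\frac{d^{4}J}{da^{4}} = \int_{-\infty}^{\infty} 3 s^{8} e^{- a s^{2}} \, ds = \frac{315 \sqrt{\pi}}{16 a^{\frac{9}{2}}},$$
and the integrand here is exactly the target integrand, so $I = \frac{315 \sqrt{\pi}}{16 a^{\frac{9}{2}}}$.

Setting $a = \frac{3}{5}$:
$$I = \frac{21875 \sqrt{15} \sqrt{\pi}}{432}.$$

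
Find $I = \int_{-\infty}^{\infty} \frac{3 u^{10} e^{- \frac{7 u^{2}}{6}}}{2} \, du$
$\frac{98415 \sqrt{42} \sqrt{\pi}}{33614}$

Begin with the known integral
$$J(a) = \int_{-\infty}^{\infty} \frac{3 e^{- a u^{2}}}{2} \, du = \frac{3 \sqrt{\pi}}{2 \sqrt{a}}.$$

Differentiating under the integral sign brings down a factor of $(-u^2)$:
$$\frac{dJ}{da} = \int_{-\infty}^{\infty} - \frac{3 u^{2} e^{- a u^{2}}}{2} \, du = - \frac{3 \sqrt{\pi}}{4 a^{\frac{3}{2}}}.$$

Repeating $5$ times in total — each differentiation brings down another $(-u^2)$ — gives
$$\frac{d^{5}J}{da^{5}} = \int_{-\infty}^{\infty} - \frac{3 u^{10} e^{- a u^{2}}}{2} \, du = - \frac{2835 \sqrt{\pi}}{64 a^{\frac{11}{2}}},$$
and the integrand here is $(-1)^{5}$ times the target integrand, so $I = (-1)^{5}\,\frac{d^{5}J}{da^{5}} = \frac{2835 \sqrt{\pi}}{64 a^{\frac{11}{2}}}$.

Setting $a = \frac{7}{6}$:
$$I = \frac{98415 \sqrt{42} \sqrt{\pi}}{33614}.$$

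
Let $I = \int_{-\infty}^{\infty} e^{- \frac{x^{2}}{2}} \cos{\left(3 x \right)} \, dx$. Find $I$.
$\frac{\sqrt{2} \sqrt{\pi}}{e^{\frac{9}{2}}}$

Define $I(b) = \int_{-\infty}^{\infty} e^{- \frac{x^{2}}{2}} \cos{\left(b x \right)} \, dx$.

Differentiating under the integral sign,
$$I'(b) = \int_{-\infty}^{\infty} - x e^{- \frac{x^{2}}{2}} \sin{\left(b x \right)} \, dx.$$

Integrate $\int_{-\infty}^{\infty} x \sin(b x)\, e^{- \frac{x^{2}}{2}}\, dx$ by parts with $u = \sin(b x)$ and $dv = x\, e^{- \frac{x^{2}}{2}}\, dx$, giving $v = - e^{- \frac{x^{2}}{2}}$. The boundary term vanishes and
$$\int_{-\infty}^{\infty} x \sin(b x)\, e^{- \frac{x^{2}}{2}}\, dx = b \int_{-\infty}^{\infty} \cos(b x)\, e^{- \frac{x^{2}}{2}}\, dx,$$
so $I'(b) = - b\, I(b)$.

This is a separable first-order ODE; solving with the initial condition $I(0) = \int_{-\infty}^{\infty} e^{- \frac{x^{2}}{2}}\,dx = \sqrt{2} \sqrt{\pi}$ gives
$$I(b) = \sqrt{2} \sqrt{\pi} e^{- \frac{b^{2}}{2}}.$$

Setting $b = 3$:
$$I = \frac{\sqrt{2} \sqrt{\pi}}{e^{\frac{9}{2}}}.$$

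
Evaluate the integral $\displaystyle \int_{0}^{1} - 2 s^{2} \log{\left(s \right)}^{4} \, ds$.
$- \frac{16}{81}$

Consider the simpler parametrised integral
$$J(a) = \int_{0}^{1} - 2 s^{a} \, ds = - \frac{2}{a + 1}.$$

Differentiating under the integral sign brings down a factor of $\ln s$:
$$\frac{dJ}{da} = \int_{0}^{1} - 2 s^{a} \log{\left(s \right)} \, ds = \frac{2}{\left(a + 1\right)^{2}}.$$

Repeating $4$ times in total — each differentiation brings down another $\ln s$ — gives
$$\frac{d^{4}J}{da^{4}} = \int_{0}^{1} - 2 s^{a} \log{\left(s \right)}^{4} \, ds = - \frac{48}{\left(a + 1\right)^{5}},$$
and the integrand here is exactly the target integrand, so $I = - \frac{48}{\left(a + 1\right)^{5}}$.

Setting $a = 2$:
$$I = - \frac{16}{81}.$$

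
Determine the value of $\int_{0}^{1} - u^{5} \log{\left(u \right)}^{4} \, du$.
$- \frac{1}{324}$

Start from the elementary integral
$$J(a) = \int_{0}^{1} - u^{a} \, du = - \frac{1}{a + 1}.$$

Differentiating under the integral sign brings down a factor of $\ln u$:
$$\frac{dJ}{da} = \int_{0}^{1} - u^{a} \log{\left(u \right)} \, du = \frac{1}{\left(a + 1\right)^{2}}.$$

Repeating $4$ times in total — each differentiation brings down another $\ln u$ — gives
$$\frac{d^{4}J}{da^{4}} = \int_{0}^{1} - u^{a} \log{\left(u \right)}^{4} \, du = - \frac{24}{\left(a + 1\right)^{5}},$$
and the integrand here is exactly the target integrand, so $I = - \frac{24}{\left(a + 1\right)^{5}}$.

Setting $a = 5$:
$$I = - \frac{1}{324}.$$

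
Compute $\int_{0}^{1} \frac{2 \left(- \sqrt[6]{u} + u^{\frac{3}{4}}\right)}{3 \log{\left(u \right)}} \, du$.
$- \log{\left(2 \right)} + \frac{\log{\left(18 \right)}}{3}$

Replace the exponent $\frac{3}{4}$ by a parameter $a$: let $I(a) = \int_{0}^{1} \frac{2 \left(- \sqrt[6]{u} + u^{a}\right)}{3 \log{\left(u \right)}} \, du$.

Since $\dfrac{\partial}{\partial a}\,u^{a} = u^{a} \ln u$, the $\ln u$ in the denominator cancels and
$$\frac{dI}{da} = \int_{0}^{1} \frac{2}{3} u^{a} \, du = \frac{2}{3} \left[\frac{u^{a+1}}{a+1}\right]_0^1 = \frac{2}{3 \left(a + 1\right)}.$$

Integrating with respect to $a$ gives $I(a) = \log{\left(\frac{6^{\frac{2}{3}} \sqrt[3]{7} \left(a + 1\right)^{\frac{2}{3}}}{7} \right)} + C$.

At $a = \frac{1}{6}$ the integrand is identically $0$, so $I(\frac{1}{6}) = 0$. The closed form gives $0$, hence $C = 0$.

Setting $a = \frac{3}{4}$:
$$I = - \log{\left(2 \right)} + \frac{\log{\left(18 \right)}}{3}.$$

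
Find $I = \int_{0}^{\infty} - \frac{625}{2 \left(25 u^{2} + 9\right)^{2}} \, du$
$- \frac{125 \pi}{216}$

Begin with the known result
$$J(a) = \int_{0}^{\infty} - \frac{1}{2 \left(a^{2} + u^{2}\right)} \, du = - \frac{\pi}{4 a}.$$

Differentiating under the integral sign with respect to $a$,
$$\frac{dJ}{da} = \int_{0}^{\infty} \frac{a}{\left(a^{2} + u^{2}\right)^{2}} \, du = \frac{\pi}{4 a^{2}},$$
so $\int_{0}^{\infty} - \frac{1}{2 \left(a^{2} + u^{2}\right)^{2}} \, du = - \frac{\pi}{8 a^{3}}$.

Setting $a = \frac{3}{5}$:
$$I = - \frac{125 \pi}{216}.$$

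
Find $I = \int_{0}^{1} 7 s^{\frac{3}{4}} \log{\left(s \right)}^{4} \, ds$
$\frac{24576}{2401}$

Begin with the known integral
$$J(a) = \int_{0}^{1} 7 s^{a} \, ds = \frac{7}{a + 1}.$$

Differentiating under the integral sign brings down a factor of $\ln s$:
$$\frac{dJ}{da} = \int_{0}^{1} 7 s^{a} \log{\left(s \right)} \, ds = - \frac{7}{\left(a + 1\right)^{2}}.$$

Repeating $4$ times in total — each differentiation brings down another $\ln s$ — gives
$$\frac{d^{4}J}{da^{4}} = \int_{0}^{1} 7 s^{a} \log{\left(s \right)}^{4} \, ds = \frac{168}{\left(a + 1\right)^{5}},$$
and the integrand here is exactly the target integrand, so $I = \frac{168}{\left(a + 1\right)^{5}}$.

Setting $a = \frac{3}{4}$:
$$I = \frac{24576}{2401}.$$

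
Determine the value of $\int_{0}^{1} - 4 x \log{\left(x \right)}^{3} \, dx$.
$\frac{3}{2}$

Start from the elementary integral
$$J(a) = \int_{0}^{1} - 4 x^{a} \, dx = - \frac{4}{a + 1}.$$

Differentiating under the integral sign brings down a factor of $\ln x$:
$$\frac{dJ}{da} = \int_{0}^{1} - 4 x^{a} \log{\left(x \right)} \, dx = \frac{4}{\left(a + 1\right)^{2}}.$$

Repeating $3$ times in total — each differentiation brings down another $\ln x$ — gives
$$\frac{d^{3}J}{da^{3}} = \int_{0}^{1} - 4 x^{a} \log{\left(x \right)}^{3} \, dx = \frac{24}{\left(a + 1\right)^{4}},$$
and the integrand here is exactly the target integrand, so $I = \frac{24}{\left(a + 1\right)^{4}}$.

Setting $a = 1$:
$$I = \frac{3}{2}.$$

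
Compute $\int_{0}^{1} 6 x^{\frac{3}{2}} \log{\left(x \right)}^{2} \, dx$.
$\frac{96}{125}$

Start from the elementary integral
$$J(a) = \int_{0}^{1} 6 x^{a} \, dx = \frac{6}{a + 1}.$$

Differentiating under the integral sign brings down a factor of $\ln x$:
$$\frac{dJ}{da} = \int_{0}^{1} 6 x^{a} \log{\left(x \right)} \, dx = - \frac{6}{\left(a + 1\right)^{2}}.$$

Repeating twice in total — each differentiation brings down another $\ln x$ — gives
$$\frac{d^{2}J}{da^{2}} = \int_{0}^{1} 6 x^{a} \log{\left(x \right)}^{2} \, dx = \frac{12}{\left(a + 1\right)^{3}},$$
and the integrand here is exactly the target integrand, so $I = \frac{12}{\left(a + 1\right)^{3}}$.

Setting $a = \frac{3}{2}$:
$$I = \frac{96}{125}.$$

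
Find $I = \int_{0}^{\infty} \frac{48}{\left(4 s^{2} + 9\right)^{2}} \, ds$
$\frac{2 \pi}{9}$

Begin with the known result
$$J(a) = \int_{0}^{\infty} \frac{3}{a^{2} + s^{2}} \, ds = \frac{3 \pi}{2 a}.$$

Differentiating under the integral sign with respect to $a$,
$$\frac{dJ}{da} = \int_{0}^{\infty} - \frac{6 a}{\left(a^{2} + s^{2}\right)^{2}} \, ds = - \frac{3 \pi}{2 a^{2}},$$
so $\int_{0}^{\infty} \frac{3}{\left(a^{2} + s^{2}\right)^{2}} \, ds = \frac{3 \pi}{4 a^{3}}$.

Setting $a = \frac{3}{2}$:
$$I = \frac{2 \pi}{9}.$$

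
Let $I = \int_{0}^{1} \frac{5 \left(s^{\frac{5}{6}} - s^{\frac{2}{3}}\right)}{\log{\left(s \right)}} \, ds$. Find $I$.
$- \log{\left(\frac{100000}{161051} \right)}$

Consider the one-parameter family: let $I(a) = \int_{0}^{1} \frac{5 \left(s^{\frac{5}{6}} - s^{a}\right)}{\log{\left(s \right)}} \, ds$.

Since $\dfrac{\partial}{\partial a}\,s^{a} = s^{a} \ln s$, the $\ln s$ in the denominator cancels and
$$\frac{dI}{da} = \int_{0}^{1} -5 s^{a} \, ds = -5 \left[\frac{s^{a+1}}{a+1}\right]_0^1 = - \frac{5}{a + 1}.$$

Integrating with respect to $a$ gives $I(a) = - \log{\left(\frac{7776 \left(a + 1\right)^{5}}{161051} \right)} + C$.

At $a = \frac{5}{6}$ the integrand is identically $0$, so $I(\frac{5}{6}) = 0$. The closed form gives $0$, hence $C = 0$.

Setting $a = \frac{2}{3}$:
$$I = - \log{\left(\frac{100000}{161051} \right)}.$$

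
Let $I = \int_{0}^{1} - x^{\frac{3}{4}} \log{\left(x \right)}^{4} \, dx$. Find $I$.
$- \frac{24576}{16807}$

Begin with the known integral
$$J(a) = \int_{0}^{1} - x^{a} \, dx = - \frac{1}{a + 1}.$$

Differentiating under the integral sign brings down a factor of $\ln x$:
$$\frac{dJ}{da} = \int_{0}^{1} - x^{a} \log{\left(x \right)} \, dx = \frac{1}{\left(a + 1\right)^{2}}.$$

Repeating $4$ times in total — each differentiation brings down another $\ln x$ — gives
$$\frac{d^{4}J}{da^{4}} = \int_{0}^{1} - x^{a} \log{\left(x \right)}^{4} \, dx = - \frac{24}{\left(a + 1\right)^{5}},$$
and the integrand here is exactly the target integrand, so $I = - \frac{24}{\left(a + 1\right)^{5}}$.

Setting $a = \frac{3}{4}$:
$$I = - \frac{24576}{16807}.$$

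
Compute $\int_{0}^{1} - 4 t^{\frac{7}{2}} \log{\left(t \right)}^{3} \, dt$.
$\frac{128}{2187}$

Begin with the known integral
$$J(a) = \int_{0}^{1} - 4 t^{a} \, dt = - \frac{4}{a + 1}.$$

Differentiating under the integral sign brings down a factor of $\ln t$:
$$\frac{dJ}{da} = \int_{0}^{1} - 4 t^{a} \log{\left(t \right)} \, dt = \frac{4}{\left(a + 1\right)^{2}}.$$

Repeating $3$ times in total — each differentiation brings down another $\ln t$ — gives
$$\frac{d^{3}J}{da^{3}} = \int_{0}^{1} - 4 t^{a} \log{\left(t \right)}^{3} \, dt = \frac{24}{\left(a + 1\right)^{4}},$$
and the integrand here is exactly the target integrand, so $I = \frac{24}{\left(a + 1\right)^{4}}$.

Setting $a = \frac{7}{2}$:
$$I = \frac{128}{2187}.$$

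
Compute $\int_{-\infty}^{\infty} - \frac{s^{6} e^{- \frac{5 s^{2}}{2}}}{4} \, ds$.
$- \frac{3 \sqrt{10} \sqrt{\pi}}{500}$

Start from the elementary integral
$$J(a) = \int_{-\infty}^{\infty} - \frac{e^{- a s^{2}}}{4} \, ds = - \frac{\sqrt{\pi}}{4 \sqrt{a}}.$$

Differentiating under the integral sign brings down a factor of $(-s^2)$:
$$\frac{dJ}{da} = \int_{-\infty}^{\infty} \frac{s^{2} e^{- a s^{2}}}{4} \, ds = \frac{\sqrt{\pi}}{8 a^{\frac{3}{2}}}.$$

Repeating $3$ times in total — each differentiation brings down another $(-s^2)$ — gives
$$\frac{d^{3}J}{da^{3}} = \int_{-\infty}^{\infty} \frac{s^{6} e^{- a s^{2}}}{4} \, ds = \frac{15 \sqrt{\pi}}{32 a^{\frac{7}{2}}},$$
and the integrand here is $(-1)^{3}$ times the target integrand, so $I = (-1)^{3}\,\frac{d^{3}J}{da^{3}} = - \frac{15 \sqrt{\pi}}{32 a^{\frac{7}{2}}}$.

Setting $a = \frac{5}{2}$:
$$I = - \frac{3 \sqrt{10} \sqrt{\pi}}{500}.$$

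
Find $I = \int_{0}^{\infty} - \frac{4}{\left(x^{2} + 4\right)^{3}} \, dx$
$- \frac{3 \pi}{128}$

Start from the standard arctangent integral
$$J(a) = \int_{0}^{\infty} - \frac{4}{a^{2} + x^{2}} \, dx = - \frac{2 \pi}{a}.$$

Differentiating under the integral sign with respect to $a$,
$$\frac{dJ}{da} = \int_{0}^{\infty} \frac{8 a}{\left(a^{2} + x^{2}\right)^{2}} \, dx = \frac{2 \pi}{a^{2}},$$
so $\int_{0}^{\infty} - \frac{4}{\left(a^{2} + x^{2}\right)^{2}} \, dx = - \frac{\pi}{a^{3}}$.

Repeating — each differentiation of $1/(x^2+a^2)^j$ produces $-2ja/(x^2+a^2)^{j+1}$ — and dividing through by $-2ja$ at each step yields, after $2$ differentiations in total,
$$\int_{0}^{\infty} - \frac{4}{\left(a^{2} + x^{2}\right)^{3}} \, dx = - \frac{3 \pi}{4 a^{5}}.$$

Setting $a = 2$:
$$I = - \frac{3 \pi}{128}.$$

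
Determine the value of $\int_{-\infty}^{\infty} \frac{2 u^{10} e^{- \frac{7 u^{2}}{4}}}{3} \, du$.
$\frac{5760 \sqrt{7} \sqrt{\pi}}{16807}$

Consider the simpler parametrised integral
$$J(a) = \int_{-\infty}^{\infty} \frac{2 e^{- a u^{2}}}{3} \, du = \frac{2 \sqrt{\pi}}{3 \sqrt{a}}.$$

Differentiating under the integral sign brings down a factor of $(-u^2)$:
$$\frac{dJ}{da} = \int_{-\infty}^{\infty} - \frac{2 u^{2} e^{- a u^{2}}}{3} \, du = - \frac{\sqrt{\pi}}{3 a^{\frac{3}{2}}}.$$

Repeating $5$ times in total — each differentiation brings down another $(-u^2)$ — gives
$$\frac{d^{5}J}{da^{5}} = \int_{-\infty}^{\infty} - \frac{2 u^{10} e^{- a u^{2}}}{3} \, du = - \frac{315 \sqrt{\pi}}{16 a^{\frac{11}{2}}},$$
and the integrand here is $(-1)^{5}$ times the target integrand, so $I = (-1)^{5}\,\frac{d^{5}J}{da^{5}} = \frac{315 \sqrt{\pi}}{16 a^{\frac{11}{2}}}$.

Setting $a = \frac{7}{4}$:
$$I = \frac{5760 \sqrt{7} \sqrt{\pi}}{16807}.$$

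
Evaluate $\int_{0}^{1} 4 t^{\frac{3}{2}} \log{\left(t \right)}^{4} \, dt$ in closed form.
$\frac{3072}{3125}$

Consider the simpler parametrised integral
$$J(a) = \int_{0}^{1} 4 t^{a} \, dt = \frac{4}{a + 1}.$$

Differentiating under the integral sign brings down a factor of $\ln t$:
$$\frac{dJ}{da} = \int_{0}^{1} 4 t^{a} \log{\left(t \right)} \, dt = - \frac{4}{\left(a + 1\right)^{2}}.$$

Repeating $4$ times in total — each differentiation brings down another $\ln t$ — gives
$$\frac{d^{4}J}{da^{4}} = \int_{0}^{1} 4 t^{a} \log{\left(t \right)}^{4} \, dt = \frac{96}{\left(a + 1\right)^{5}},$$
and the integrand here is exactly the target integrand, so $I = \frac{96}{\left(a + 1\right)^{5}}$.

Setting $a = \frac{3}{2}$:
$$I = \frac{3072}{3125}.$$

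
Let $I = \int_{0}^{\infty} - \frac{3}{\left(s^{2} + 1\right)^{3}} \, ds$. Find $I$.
$- \frac{9 \pi}{16}$

Recall the elementary integral
$$J(a) = \int_{0}^{\infty} - \frac{3}{a^{2} + s^{2}} \, ds = - \frac{3 \pi}{2 a}.$$

Differentiating under the integral sign with respect to $a$,
$$\frac{dJ}{da} = \int_{0}^{\infty} \frac{6 a}{\left(a^{2} + s^{2}\right)^{2}} \, ds = \frac{3 \pi}{2 a^{2}},$$
so $\int_{0}^{\infty} - \frac{3}{\left(a^{2} + s^{2}\right)^{2}} \, ds = - \frac{3 \pi}{4 a^{3}}$.

Repeating — each differentiation of $1/(s^2+a^2)^j$ produces $-2ja/(s^2+a^2)^{j+1}$ — and dividing through by $-2ja$ at each step yields, after $2$ differentiations in total,
$$\int_{0}^{\infty} - \frac{3}{\left(a^{2} + s^{2}\right)^{3}} \, ds = - \frac{9 \pi}{16 a^{5}}.$$

Setting $a = 1$:
$$I = - \frac{9 \pi}{16}.$$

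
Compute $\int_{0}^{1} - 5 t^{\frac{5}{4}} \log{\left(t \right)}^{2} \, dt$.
$- \frac{640}{729}$

Begin with the known integral
$$J(a) = \int_{0}^{1} - 5 t^{a} \, dt = - \frac{5}{a + 1}.$$

Differentiating under the integral sign brings down a factor of $\ln t$:
$$\frac{dJ}{da} = \int_{0}^{1} - 5 t^{a} \log{\left(t \right)} \, dt = \frac{5}{\left(a + 1\right)^{2}}.$$

Repeating twice in total — each differentiation brings down another $\ln t$ — gives
$$\frac{d^{2}J}{da^{2}} = \int_{0}^{1} - 5 t^{a} \log{\left(t \right)}^{2} \, dt = - \frac{10}{\left(a + 1\right)^{3}},$$
and the integrand here is exactly the target integrand, so $I = - \frac{10}{\left(a + 1\right)^{3}}$.

Setting $a = \frac{5}{4}$:
$$I = - \frac{640}{729}.$$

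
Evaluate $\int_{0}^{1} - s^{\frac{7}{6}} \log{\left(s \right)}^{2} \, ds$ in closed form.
$- \frac{432}{2197}$

Consider the simpler parametrised integral
$$J(a) = \int_{0}^{1} - s^{a} \, ds = - \frac{1}{a + 1}.$$

Differentiating under the integral sign brings down a factor of $\ln s$:
$$\frac{dJ}{da} = \int_{0}^{1} - s^{a} \log{\left(s \right)} \, ds = \frac{1}{\left(a + 1\right)^{2}}.$$

Repeating twice in total — each differentiation brings down another $\ln s$ — gives
$$\frac{d^{2}J}{da^{2}} = \int_{0}^{1} - s^{a} \log{\left(s \right)}^{2} \, ds = - \frac{2}{\left(a + 1\right)^{3}},$$
and the integrand here is exactly the target integrand, so $I = - \frac{2}{\left(a + 1\right)^{3}}$.

Setting $a = \frac{7}{6}$:
$$I = - \frac{432}{2197}.$$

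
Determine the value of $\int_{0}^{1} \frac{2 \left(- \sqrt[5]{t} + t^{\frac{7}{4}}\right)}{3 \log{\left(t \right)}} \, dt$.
$\log{\left(\frac{\sqrt[3]{3} \cdot 55^{\frac{2}{3}}}{12} \right)}$

Introduce a parameter $a$ in the exponent: let $I(a) = \int_{0}^{1} \frac{2 \left(- \sqrt[5]{t} + t^{a}\right)}{3 \log{\left(t \right)}} \, dt$.

Since $\dfrac{\partial}{\partial a}\,t^{a} = t^{a} \ln t$, the $\ln t$ in the denominator cancels and
$$\frac{dI}{da} = \int_{0}^{1} \frac{2}{3} t^{a} \, dt = \frac{2}{3} \left[\frac{t^{a+1}}{a+1}\right]_0^1 = \frac{2}{3 \left(a + 1\right)}.$$

Integrating with respect to $a$ gives $I(a) = \log{\left(\frac{5^{\frac{2}{3}} \sqrt[3]{6} \left(a + 1\right)^{\frac{2}{3}}}{6} \right)} + C$.

At $a = \frac{1}{5}$ the integrand is identically $0$, so $I(\frac{1}{5}) = 0$. The closed form gives $0$, hence $C = 0$.

Setting $a = \frac{7}{4}$:
$$I = \log{\left(\frac{\sqrt[3]{3} \cdot 55^{\frac{2}{3}}}{12} \right)}.$$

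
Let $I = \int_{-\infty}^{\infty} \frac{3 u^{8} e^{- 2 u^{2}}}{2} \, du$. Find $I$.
$\frac{315 \sqrt{2} \sqrt{\pi}}{1024}$

Begin with the known integral
$$J(a) = \int_{-\infty}^{\infty} \frac{3 e^{- a u^{2}}}{2} \, du = \frac{3 \sqrt{\pi}}{2 \sqrt{a}}.$$

Differentiating under the integral sign brings down a factor of $(-u^2)$:
$$\frac{dJ}{da} = \int_{-\infty}^{\infty} - \frac{3 u^{2} e^{- a u^{2}}}{2} \, du = - \frac{3 \sqrt{\pi}}{4 a^{\frac{3}{2}}}.$$

Repeating $4$ times in total — each differentiation brings down another $(-u^2)$ — gives
$$\frac{d^{4}J}{da^{4}} = \int_{-\infty}^{\infty} \frac{3 u^{8} e^{- a u^{2}}}{2} \, du = \frac{315 \sqrt{\pi}}{32 a^{\frac{9}{2}}},$$
and the integrand here is exactly the target integrand, so $I = \frac{315 \sqrt{\pi}}{32 a^{\frac{9}{2}}}$.

Setting $a = 2$:
$$I = \frac{315 \sqrt{2} \sqrt{\pi}}{1024}.$$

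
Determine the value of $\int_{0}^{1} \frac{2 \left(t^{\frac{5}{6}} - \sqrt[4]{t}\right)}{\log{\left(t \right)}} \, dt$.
$\log{\left(\frac{484}{225} \right)}$

Replace the exponent $\frac{5}{6}$ by a parameter $a$: let $I(a) = \int_{0}^{1} \frac{2 \left(- \sqrt[4]{t} + t^{a}\right)}{\log{\left(t \right)}} \, dt$.

Since $\dfrac{\partial}{\partial a}\,t^{a} = t^{a} \ln t$, the $\ln t$ in the denominator cancels and
$$\frac{dI}{da} = \int_{0}^{1} 2 t^{a} \, dt = 2 \left[\frac{t^{a+1}}{a+1}\right]_0^1 = \frac{2}{a + 1}.$$

Integrating with respect to $a$ gives $I(a) = \log{\left(\frac{16 \left(a + 1\right)^{2}}{25} \right)} + C$.

At $a = \frac{1}{4}$ the integrand is identically $0$, so $I(\frac{1}{4}) = 0$. The closed form gives $0$, hence $C = 0$.

Setting $a = \frac{5}{6}$:
$$I = \log{\left(\frac{484}{225} \right)}.$$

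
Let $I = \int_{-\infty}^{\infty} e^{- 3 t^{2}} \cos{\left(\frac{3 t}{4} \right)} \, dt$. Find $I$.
$\frac{\sqrt{3} \sqrt{\pi}}{3 e^{\frac{3}{64}}}$

Let $b$ denote the cosine frequency and define $I(b) = \int_{-\infty}^{\infty} e^{- 3 t^{2}} \cos{\left(b t \right)} \, dt$.

Differentiating under the integral sign,
$$I'(b) = \int_{-\infty}^{\infty} - t e^{- 3 t^{2}} \sin{\left(b t \right)} \, dt.$$

Integrate $\int_{-\infty}^{\infty} t \sin(b t)\, e^{- 3 t^{2}}\, dt$ by parts with $u = \sin(b t)$ and $dv = t\, e^{- 3 t^{2}}\, dt$, giving $v = - \frac{e^{- 3 t^{2}}}{6}$. The boundary term vanishes and
$$\int_{-\infty}^{\infty} t \sin(b t)\, e^{- 3 t^{2}}\, dt = \frac{b}{6} \int_{-\infty}^{\infty} \cos(b t)\, e^{- 3 t^{2}}\, dt,$$
so $I'(b) = - \frac{b}{6}\, I(b)$.

This is a separable first-order ODE; solving with the initial condition $I(0) = \int_{-\infty}^{\infty} e^{- 3 t^{2}}\,dt = \frac{\sqrt{3} \sqrt{\pi}}{3}$ gives
$$I(b) = \frac{\sqrt{3} \sqrt{\pi} e^{- \frac{b^{2}}{12}}}{3}.$$

Setting $b = \frac{3}{4}$:
$$I = \frac{\sqrt{3} \sqrt{\pi}}{3 e^{\frac{3}{64}}}.$$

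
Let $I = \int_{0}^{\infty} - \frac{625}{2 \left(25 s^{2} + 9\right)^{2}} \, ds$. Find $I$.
$- \frac{125 \pi}{216}$

Start from the standard arctangent integral
$$J(a) = \int_{0}^{\infty} - \frac{1}{2 \left(a^{2} + s^{2}\right)} \, ds = - \frac{\pi}{4 a}.$$

Differentiating under the integral sign with respect to $a$,
$$\frac{dJ}{da} = \int_{0}^{\infty} \frac{a}{\left(a^{2} + s^{2}\right)^{2}} \, ds = \frac{\pi}{4 a^{2}},$$
so $\int_{0}^{\infty} - \frac{1}{2 \left(a^{2} + s^{2}\right)^{2}} \, ds = - \frac{\pi}{8 a^{3}}$.

Setting $a = \frac{3}{5}$:
$$I = - \frac{125 \pi}{216}.$$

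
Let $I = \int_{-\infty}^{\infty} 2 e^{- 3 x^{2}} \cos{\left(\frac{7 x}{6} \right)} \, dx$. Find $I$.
$\frac{2 \sqrt{3} \sqrt{\pi}}{3 e^{\frac{49}{432}}}$

Define $I(b) = \int_{-\infty}^{\infty} 2 e^{- 3 x^{2}} \cos{\left(b x \right)} \, dx$.

Differentiating under the integral sign,
$$I'(b) = \int_{-\infty}^{\infty} - 2 x e^{- 3 x^{2}} \sin{\left(b x \right)} \, dx.$$

Integrate $\int_{-\infty}^{\infty} x \sin(b x)\, e^{- 3 x^{2}}\, dx$ by parts with $u = \sin(b x)$ and $dv = x\, e^{- 3 x^{2}}\, dx$, giving $v = - \frac{e^{- 3 x^{2}}}{6}$. The boundary term vanishes and
$$\int_{-\infty}^{\infty} x \sin(b x)\, e^{- 3 x^{2}}\, dx = \frac{b}{6} \int_{-\infty}^{\infty} \cos(b x)\, e^{- 3 x^{2}}\, dx,$$
so $I'(b) = - \frac{b}{6}\, I(b)$.

This is a separable first-order ODE; solving with the initial condition $I(0) = \int_{-\infty}^{\infty} 2 e^{- 3 x^{2}}\,dx = \frac{2 \sqrt{3} \sqrt{\pi}}{3}$ gives
$$I(b) = \frac{2 \sqrt{3} \sqrt{\pi} e^{- \frac{b^{2}}{12}}}{3}.$$

Setting $b = \frac{7}{6}$:
$$I = \frac{2 \sqrt{3} \sqrt{\pi}}{3 e^{\frac{49}{432}}}.$$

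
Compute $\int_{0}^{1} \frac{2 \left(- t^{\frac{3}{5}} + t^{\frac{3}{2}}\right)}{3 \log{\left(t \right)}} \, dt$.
$\log{\left(\frac{5 \sqrt[3]{10}}{8} \right)}$

Consider the one-parameter family: let $I(a) = \int_{0}^{1} \frac{2 \left(- t^{\frac{3}{5}} + t^{a}\right)}{3 \log{\left(t \right)}} \, dt$.

Since $\dfrac{\partial}{\partial a}\,t^{a} = t^{a} \ln t$, the $\ln t$ in the denominator cancels and
$$\frac{dI}{da} = \int_{0}^{1} \frac{2}{3} t^{a} \, dt = \frac{2}{3} \left[\frac{t^{a+1}}{a+1}\right]_0^1 = \frac{2}{3 \left(a + 1\right)}.$$

Integrating with respect to $a$ gives $I(a) = \log{\left(\frac{5^{\frac{2}{3}} \left(a + 1\right)^{\frac{2}{3}}}{4} \right)} + C$.

At $a = \frac{3}{5}$ the integrand is identically $0$, so $I(\frac{3}{5}) = 0$. The closed form gives $0$, hence $C = 0$.

Setting $a = \frac{3}{2}$:
$$I = \log{\left(\frac{5 \sqrt[3]{10}}{8} \right)}.$$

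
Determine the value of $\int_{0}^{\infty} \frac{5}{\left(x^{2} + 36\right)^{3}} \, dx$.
$\frac{5 \pi}{41472}$

Begin with the known result
$$J(a) = \int_{0}^{\infty} \frac{5}{a^{2} + x^{2}} \, dx = \frac{5 \pi}{2 a}.$$

Differentiating under the integral sign with respect to $a$,
$$\frac{dJ}{da} = \int_{0}^{\infty} - \frac{10 a}{\left(a^{2} + x^{2}\right)^{2}} \, dx = - \frac{5 \pi}{2 a^{2}},$$
so $\int_{0}^{\infty} \frac{5}{\left(a^{2} + x^{2}\right)^{2}} \, dx = \frac{5 \pi}{4 a^{3}}$.

Repeating — each differentiation of $1/(x^2+a^2)^j$ produces $-2ja/(x^2+a^2)^{j+1}$ — and dividing through by $-2ja$ at each step yields, after $2$ differentiations in total,
$$\int_{0}^{\infty} \frac{5}{\left(a^{2} + x^{2}\right)^{3}} \, dx = \frac{15 \pi}{16 a^{5}}.$$

Setting $a = 6$:
$$I = \frac{5 \pi}{41472}.$$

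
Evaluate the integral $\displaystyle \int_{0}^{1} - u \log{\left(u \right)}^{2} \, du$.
$- \frac{1}{4}$

Start from the elementary integral
$$J(a) = \int_{0}^{1} - u^{a} \, du = - \frac{1}{a + 1}.$$

Differentiating under the integral sign brings down a factor of $\ln u$:
$$\frac{dJ}{da} = \int_{0}^{1} - u^{a} \log{\left(u \right)} \, du = \frac{1}{\left(a + 1\right)^{2}}.$$

Repeating twice in total — each differentiation brings down another $\ln u$ — gives
$$\frac{d^{2}J}{da^{2}} = \int_{0}^{1} - u^{a} \log{\left(u \right)}^{2} \, du = - \frac{2}{\left(a + 1\right)^{3}},$$
and the integrand here is exactly the target integrand, so $I = - \frac{2}{\left(a + 1\right)^{3}}$.

Setting $a = 1$:
$$I = - \frac{1}{4}.$$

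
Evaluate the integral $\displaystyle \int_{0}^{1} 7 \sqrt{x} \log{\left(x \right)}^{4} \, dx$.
$\frac{1792}{81}$

Consider the simpler parametrised integral
$$J(a) = \int_{0}^{1} 7 x^{a} \, dx = \frac{7}{a + 1}.$$

Differentiating under the integral sign brings down a factor of $\ln x$:
$$\frac{dJ}{da} = \int_{0}^{1} 7 x^{a} \log{\left(x \right)} \, dx = - \frac{7}{\left(a + 1\right)^{2}}.$$

Repeating $4$ times in total — each differentiation brings down another $\ln x$ — gives
$$\frac{d^{4}J}{da^{4}} = \int_{0}^{1} 7 x^{a} \log{\left(x \right)}^{4} \, dx = \frac{168}{\left(a + 1\right)^{5}},$$
and the integrand here is exactly the target integrand, so $I = \frac{168}{\left(a + 1\right)^{5}}$.

Setting $a = \frac{1}{2}$:
$$I = \frac{1792}{81}.$$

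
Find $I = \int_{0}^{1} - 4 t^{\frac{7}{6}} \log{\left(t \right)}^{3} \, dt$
$\frac{31104}{28561}$

Begin with the known integral
$$J(a) = \int_{0}^{1} - 4 t^{a} \, dt = - \frac{4}{a + 1}.$$

Differentiating under the integral sign brings down a factor of $\ln t$:
$$\frac{dJ}{da} = \int_{0}^{1} - 4 t^{a} \log{\left(t \right)} \, dt = \frac{4}{\left(a + 1\right)^{2}}.$$

Repeating $3$ times in total — each differentiation brings down another $\ln t$ — gives
$$\frac{d^{3}J}{da^{3}} = \int_{0}^{1} - 4 t^{a} \log{\left(t \right)}^{3} \, dt = \frac{24}{\left(a + 1\right)^{4}},$$
and the integrand here is exactly the target integrand, so $I = \frac{24}{\left(a + 1\right)^{4}}$.

Setting $a = \frac{7}{6}$:
$$I = \frac{31104}{28561}.$$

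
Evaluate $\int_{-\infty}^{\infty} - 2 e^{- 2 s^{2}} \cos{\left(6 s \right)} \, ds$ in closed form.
$- \frac{\sqrt{2} \sqrt{\pi}}{e^{\frac{9}{2}}}$

Treat the cosine frequency as a parameter and define $I(b) = \int_{-\infty}^{\infty} - 2 e^{- 2 s^{2}} \cos{\left(b s \right)} \, ds$.

Differentiating under the integral sign,
$$I'(b) = \int_{-\infty}^{\infty} 2 s e^{- 2 s^{2}} \sin{\left(b s \right)} \, ds.$$

Integrate $\int_{-\infty}^{\infty} s \sin(b s)\, e^{- 2 s^{2}}\, ds$ by parts with $u = \sin(b s)$ and $dv = s\, e^{- 2 s^{2}}\, ds$, giving $v = - \frac{e^{- 2 s^{2}}}{4}$. The boundary term vanishes and
$$\int_{-\infty}^{\infty} s \sin(b s)\, e^{- 2 s^{2}}\, ds = \frac{b}{4} \int_{-\infty}^{\infty} \cos(b s)\, e^{- 2 s^{2}}\, ds,$$
so $I'(b) = - \frac{b}{4}\, I(b)$.

This is a separable first-order ODE; solving with the initial condition $I(0) = \int_{-\infty}^{\infty} - 2 e^{- 2 s^{2}}\,ds = - \sqrt{2} \sqrt{\pi}$ gives
$$I(b) = - \sqrt{2} \sqrt{\pi} e^{- \frac{b^{2}}{8}}.$$

Setting $b = 6$:
$$I = - \frac{\sqrt{2} \sqrt{\pi}}{e^{\frac{9}{2}}}.$$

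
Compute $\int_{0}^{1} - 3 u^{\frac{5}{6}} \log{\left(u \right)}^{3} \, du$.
$\frac{23328}{14641}$

Begin with the known integral
$$J(a) = \int_{0}^{1} - 3 u^{a} \, du = - \frac{3}{a + 1}.$$

Differentiating under the integral sign brings down a factor of $\ln u$:
$$\frac{dJ}{da} = \int_{0}^{1} - 3 u^{a} \log{\left(u \right)} \, du = \frac{3}{\left(a + 1\right)^{2}}.$$

Repeating $3$ times in total — each differentiation brings down another $\ln u$ — gives
$$\frac{d^{3}J}{da^{3}} = \int_{0}^{1} - 3 u^{a} \log{\left(u \right)}^{3} \, du = \frac{18}{\left(a + 1\right)^{4}},$$
and the integrand here is exactly the target integrand, so $I = \frac{18}{\left(a + 1\right)^{4}}$.

Setting $a = \frac{5}{6}$:
$$I = \frac{23328}{14641}.$$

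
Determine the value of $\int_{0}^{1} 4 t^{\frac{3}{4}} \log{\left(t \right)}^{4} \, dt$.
$\frac{98304}{16807}$

Consider the simpler parametrised integral
$$J(a) = \int_{0}^{1} 4 t^{a} \, dt = \frac{4}{a + 1}.$$

Differentiating under the integral sign brings down a factor of $\ln t$:
$$\frac{dJ}{da} = \int_{0}^{1} 4 t^{a} \log{\left(t \right)} \, dt = - \frac{4}{\left(a + 1\right)^{2}}.$$

Repeating $4$ times in total — each differentiation brings down another $\ln t$ — gives
$$\frac{d^{4}J}{da^{4}} = \int_{0}^{1} 4 t^{a} \log{\left(t \right)}^{4} \, dt = \frac{96}{\left(a + 1\right)^{5}},$$
and the integrand here is exactly the target integrand, so $I = \frac{96}{\left(a + 1\right)^{5}}$.

Setting $a = \frac{3}{4}$:
$$I = \frac{98304}{16807}.$$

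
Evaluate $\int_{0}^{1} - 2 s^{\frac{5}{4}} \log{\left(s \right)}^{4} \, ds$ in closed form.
$- \frac{16384}{19683}$

Begin with the known integral
$$J(a) = \int_{0}^{1} - 2 s^{a} \, ds = - \frac{2}{a + 1}.$$

Differentiating under the integral sign brings down a factor of $\ln s$:
$$\frac{dJ}{da} = \int_{0}^{1} - 2 s^{a} \log{\left(s \right)} \, ds = \frac{2}{\left(a + 1\right)^{2}}.$$

Repeating $4$ times in total — each differentiation brings down another $\ln s$ — gives
$$\frac{d^{4}J}{da^{4}} = \int_{0}^{1} - 2 s^{a} \log{\left(s \right)}^{4} \, ds = - \frac{48}{\left(a + 1\right)^{5}},$$
and the integrand here is exactly the target integrand, so $I = - \frac{48}{\left(a + 1\right)^{5}}$.

Setting $a = \frac{5}{4}$:
$$I = - \frac{16384}{19683}.$$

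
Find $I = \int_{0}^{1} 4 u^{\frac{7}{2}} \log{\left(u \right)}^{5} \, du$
$- \frac{10240}{177147}$

Start from the elementary integral
$$J(a) = \int_{0}^{1} 4 u^{a} \, du = \frac{4}{a + 1}.$$

Differentiating under the integral sign brings down a factor of $\ln u$:
$$\frac{dJ}{da} = \int_{0}^{1} 4 u^{a} \log{\left(u \right)} \, du = - \frac{4}{\left(a + 1\right)^{2}}.$$

Repeating $5$ times in total — each differentiation brings down another $\ln u$ — gives
$$\frac{d^{5}J}{da^{5}} = \int_{0}^{1} 4 u^{a} \log{\left(u \right)}^{5} \, du = - \frac{480}{\left(a + 1\right)^{6}},$$
and the integrand here is exactly the target integrand, so $I = - \frac{480}{\left(a + 1\right)^{6}}$.

Setting $a = \frac{7}{2}$:
$$I = - \frac{10240}{177147}.$$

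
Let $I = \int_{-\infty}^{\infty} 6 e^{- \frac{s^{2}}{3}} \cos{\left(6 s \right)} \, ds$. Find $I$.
$\frac{6 \sqrt{3} \sqrt{\pi}}{e^{27}}$

Let $b$ denote the cosine frequency and define $I(b) = \int_{-\infty}^{\infty} 6 e^{- \frac{s^{2}}{3}} \cos{\left(b s \right)} \, ds$.

Differentiating under the integral sign,
$$I'(b) = \int_{-\infty}^{\infty} - 6 s e^{- \frac{s^{2}}{3}} \sin{\left(b s \right)} \, ds.$$

Integrate $\int_{-\infty}^{\infty} s \sin(b s)\, e^{- \frac{s^{2}}{3}}\, ds$ by parts with $u = \sin(b s)$ and $dv = s\, e^{- \frac{s^{2}}{3}}\, ds$, giving $v = - \frac{3 e^{- \frac{s^{2}}{3}}}{2}$. The boundary term vanishes and
$$\int_{-\infty}^{\infty} s \sin(b s)\, e^{- \frac{s^{2}}{3}}\, ds = \frac{3 b}{2} \int_{-\infty}^{\infty} \cos(b s)\, e^{- \frac{s^{2}}{3}}\, ds,$$
so $I'(b) = - \frac{3 b}{2}\, I(b)$.

This is a separable first-order ODE; solving with the initial condition $I(0) = \int_{-\infty}^{\infty} 6 e^{- \frac{s^{2}}{3}}\,ds = 6 \sqrt{3} \sqrt{\pi}$ gives
$$I(b) = 6 \sqrt{3} \sqrt{\pi} e^{- \frac{3 b^{2}}{4}}.$$

Setting $b = 6$:
$$I = \frac{6 \sqrt{3} \sqrt{\pi}}{e^{27}}.$$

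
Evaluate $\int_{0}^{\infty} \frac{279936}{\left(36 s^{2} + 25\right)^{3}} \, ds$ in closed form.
$\frac{8748 \pi}{3125}$

Recall the elementary integral
$$J(a) = \int_{0}^{\infty} \frac{6}{a^{2} + s^{2}} \, ds = \frac{3 \pi}{a}.$$

Differentiating under the integral sign with respect to $a$,
$$\frac{dJ}{da} = \int_{0}^{\infty} - \frac{12 a}{\left(a^{2} + s^{2}\right)^{2}} \, ds = - \frac{3 \pi}{a^{2}},$$
so $\int_{0}^{\infty} \frac{6}{\left(a^{2} + s^{2}\right)^{2}} \, ds = \frac{3 \pi}{2 a^{3}}$.

Repeating — each differentiation of $1/(s^2+a^2)^j$ produces $-2ja/(s^2+a^2)^{j+1}$ — and dividing through by $-2ja$ at each step yields, after $2$ differentiations in total,
$$\int_{0}^{\infty} \frac{6}{\left(a^{2} + s^{2}\right)^{3}} \, ds = \frac{9 \pi}{8 a^{5}}.$$

Setting $a = \frac{5}{6}$:
$$I = \frac{8748 \pi}{3125}.$$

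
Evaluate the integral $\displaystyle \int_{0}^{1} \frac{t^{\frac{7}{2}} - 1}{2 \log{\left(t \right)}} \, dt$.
$- \frac{\log{\left(2 \right)}}{2} + \log{\left(3 \right)}$

Consider the one-parameter family: let $I(a) = \int_{0}^{1} \frac{t^{a} - 1}{2 \log{\left(t \right)}} \, dt$.

Since $\dfrac{\partial}{\partial a}\,t^{a} = t^{a} \ln t$, the $\ln t$ in the denominator cancels and
$$\frac{dI}{da} = \int_{0}^{1} \frac{1}{2} t^{a} \, dt = \frac{1}{2} \left[\frac{t^{a+1}}{a+1}\right]_0^1 = \frac{1}{2 \left(a + 1\right)}.$$

Integrating with respect to $a$ gives $I(a) = \frac{\log{\left(a + 1 \right)}}{2} + C$.

At $a = 0$ the integrand is identically $0$, so $I(0) = 0$. The closed form gives $0$, hence $C = 0$.

Setting $a = \frac{7}{2}$:
$$I = - \frac{\log{\left(2 \right)}}{2} + \log{\left(3 \right)}.$$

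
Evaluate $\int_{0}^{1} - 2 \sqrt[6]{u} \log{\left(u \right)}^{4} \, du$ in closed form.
$- \frac{373248}{16807}$

Begin with the known integral
$$J(a) = \int_{0}^{1} - 2 u^{a} \, du = - \frac{2}{a + 1}.$$

Differentiating under the integral sign brings down a factor of $\ln u$:
$$\frac{dJ}{da} = \int_{0}^{1} - 2 u^{a} \log{\left(u \right)} \, du = \frac{2}{\left(a + 1\right)^{2}}.$$

Repeating $4$ times in total — each differentiation brings down another $\ln u$ — gives
$$\frac{d^{4}J}{da^{4}} = \int_{0}^{1} - 2 u^{a} \log{\left(u \right)}^{4} \, du = - \frac{48}{\left(a + 1\right)^{5}},$$
and the integrand here is exactly the target integrand, so $I = - \frac{48}{\left(a + 1\right)^{5}}$.

Setting $a = \frac{1}{6}$:
$$I = - \frac{373248}{16807}.$$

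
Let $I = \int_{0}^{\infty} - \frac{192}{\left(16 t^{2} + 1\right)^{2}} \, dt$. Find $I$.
$- 12 \pi$

Start from the standard arctangent integral
$$J(a) = \int_{0}^{\infty} - \frac{3}{4 \left(a^{2} + t^{2}\right)} \, dt = - \frac{3 \pi}{8 a}.$$

Differentiating under the integral sign with respect to $a$,
$$\frac{dJ}{da} = \int_{0}^{\infty} \frac{3 a}{2 \left(a^{2} + t^{2}\right)^{2}} \, dt = \frac{3 \pi}{8 a^{2}},$$
so $\int_{0}^{\infty} - \frac{3}{4 \left(a^{2} + t^{2}\right)^{2}} \, dt = - \frac{3 \pi}{16 a^{3}}$.

Setting $a = \frac{1}{4}$:
$$I = - 12 \pi.$$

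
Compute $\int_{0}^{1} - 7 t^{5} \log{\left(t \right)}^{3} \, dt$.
$\frac{7}{216}$

Start from the elementary integral
$$J(a) = \int_{0}^{1} - 7 t^{a} \, dt = - \frac{7}{a + 1}.$$

Differentiating under the integral sign brings down a factor of $\ln t$:
$$\frac{dJ}{da} = \int_{0}^{1} - 7 t^{a} \log{\left(t \right)} \, dt = \frac{7}{\left(a + 1\right)^{2}}.$$

Repeating $3$ times in total — each differentiation brings down another $\ln t$ — gives
$$\frac{d^{3}J}{da^{3}} = \int_{0}^{1} - 7 t^{a} \log{\left(t \right)}^{3} \, dt = \frac{42}{\left(a + 1\right)^{4}},$$
and the integrand here is exactly the target integrand, so $I = \frac{42}{\left(a + 1\right)^{4}}$.

Setting $a = 5$:
$$I = \frac{7}{216}.$$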